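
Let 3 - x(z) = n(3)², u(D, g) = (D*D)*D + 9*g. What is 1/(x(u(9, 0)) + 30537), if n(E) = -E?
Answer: 1/30531 ≈ 3.2754e-5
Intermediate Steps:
u(D, g) = D³ + 9*g (u(D, g) = D²*D + 9*g = D³ + 9*g)
x(z) = -6 (x(z) = 3 - (-1*3)² = 3 - 1*(-3)² = 3 - 1*9 = 3 - 9 = -6)
1/(x(u(9, 0)) + 30537) = 1/(-6 + 30537) = 1/30531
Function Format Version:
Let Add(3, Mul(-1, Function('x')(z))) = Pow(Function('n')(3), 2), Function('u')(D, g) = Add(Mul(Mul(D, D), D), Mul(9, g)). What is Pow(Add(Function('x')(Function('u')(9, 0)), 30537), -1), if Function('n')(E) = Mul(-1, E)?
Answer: Rational(1, 30531) ≈ 3.2754e-5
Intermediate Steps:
Function('u')(D, g) = Add(Pow(D, 3), Mul(9, g)) (Function('u')(D, g) = Add(Mul(Pow(D, 2), D), Mul(9, g)) = Add(Pow(D, 3), Mul(9, g)))
Function('x')(z) = -6 (Function('x')(z) = Add(3, Mul(-1, Pow(Mul(-1, 3), 2))) = Add(3, Mul(-1, Pow(-3, 2))) = Add(3, Mul(-1, 9)) = Add(3, -9) = -6)
Pow(Add(Function('x')(Function('u')(9, 0)), 30537), -1) = Pow(Add(-6, 30537), -1) = Pow(30531, -1) = Rational(1, 30531)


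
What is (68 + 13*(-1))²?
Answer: 3025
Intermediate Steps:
(68 + 13*(-1))² = (68 - 13)² = 55² = 3025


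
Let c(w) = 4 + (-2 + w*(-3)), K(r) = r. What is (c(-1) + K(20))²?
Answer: 625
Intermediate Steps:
c(w) = 2 - 3*w (c(w) = 4 + (-2 - 3*w) = 2 - 3*w)
(c(-1) + K(20))² = ((2 - 3*(-1)) + 20)² = ((2 + 3) + 20)² = (5 + 20)² = 25² = 625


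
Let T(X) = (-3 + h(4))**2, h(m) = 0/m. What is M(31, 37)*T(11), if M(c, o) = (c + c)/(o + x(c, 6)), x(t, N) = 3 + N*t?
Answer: 279/113 ≈ 2.4690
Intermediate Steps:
h(m) = 0
T(X) = 9 (T(X) = (-3 + 0)**2 = (-3)**2 = 9)
M(c, o) = 2*c/(3 + o + 6*c) (M(c, o) = (c + c)/(o + (3 + 6*c)) = (2*c)/(3 + o + 6*c) = 2*c/(3 + o + 6*c))
M(31, 37)*T(11) = (2*31/(3 + 37 + 6*31))*9 = (2*31/(3 + 37 + 186))*9 = (2*31/226)*9 = (2*31*(1/226))*9 = (31/113)*9 = 279/113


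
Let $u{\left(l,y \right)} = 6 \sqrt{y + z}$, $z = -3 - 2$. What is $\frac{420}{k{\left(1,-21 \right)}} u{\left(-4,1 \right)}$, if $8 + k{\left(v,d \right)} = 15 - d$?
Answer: $180 i \approx 180.0 i$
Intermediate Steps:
$z = -5$ ($z = -3 - 2 = -5$)
$k{\left(v,d \right)} = 7 - d$ ($k{\left(v,d \right)} = -8 - \left(-15 + d\right) = 7 - d$)
$u{\left(l,y \right)} = 6 \sqrt{-5 + y}$ ($u{\left(l,y \right)} = 6 \sqrt{y - 5} = 6 \sqrt{-5 + y}$)
$\frac{420}{k{\left(1,-21 \right)}} u{\left(-4,1 \right)} = \frac{420}{7 - -21} \cdot 6 \sqrt{-5 + 1} = \frac{420}{7 + 21} \cdot 6 \sqrt{-4} = \frac{420}{28} \cdot 6 \cdot 2 i = 420 \cdot \frac{1}{28} \cdot 12 i = 15 \cdot 12 i = 180 i$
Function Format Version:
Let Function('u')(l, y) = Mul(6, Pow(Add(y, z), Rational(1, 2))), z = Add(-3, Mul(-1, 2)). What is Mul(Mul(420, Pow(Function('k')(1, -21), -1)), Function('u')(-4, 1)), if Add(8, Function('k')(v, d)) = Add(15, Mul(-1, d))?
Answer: Mul(180, I) ≈ Mul(180.00, I)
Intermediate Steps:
z = -5 (z = Add(-3, -2) = -5)
Function('k')(v, d) = Add(7, Mul(-1, d)) (Function('k')(v, d) = Add(-8, Add(15, Mul(-1, d))) = Add(7, Mul(-1, d)))
Function('u')(l, y) = Mul(6, Pow(Add(-5, y), Rational(1, 2))) (Function('u')(l, y) = Mul(6, Pow(Add(y, -5), Rational(1, 2))) = Mul(6, Pow(Add(-5, y), Rational(1, 2))))
Mul(Mul(420, Pow(Function('k')(1, -21), -1)), Function('u')(-4, 1)) = Mul(Mul(420, Pow(Add(7, Mul(-1, -21)), -1)), Mul(6, Pow(Add(-5, 1), Rational(1, 2)))) = Mul(Mul(420, Pow(Add(7, 21), -1)), Mul(6, Pow(-4, Rational(1, 2)))) = Mul(Mul(420, Pow(28, -1)), Mul(6, Mul(2, I))) = Mul(Mul(420, Rational(1, 28)), Mul(12, I)) = Mul(15, Mul(12, I)) = Mul(180, I)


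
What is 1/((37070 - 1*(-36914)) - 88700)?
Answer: -1/14716 ≈ -6.7953e-5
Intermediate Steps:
1/((37070 - 1*(-36914)) - 88700) = 1/((37070 + 36914) - 88700) = 1/(73984 - 88700) = 1/(-14716) = -1/14716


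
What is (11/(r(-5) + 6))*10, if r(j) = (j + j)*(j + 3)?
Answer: 55/13 ≈ 4.2308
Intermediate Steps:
r(j) = 2*j*(3 + j) (r(j) = (2*j)*(3 + j) = 2*j*(3 + j))
(11/(r(-5) + 6))*10 = (11/(2*(-5)*(3 - 5) + 6))*10 = (11/(2*(-5)*(-2) + 6))*10 = (11/(20 + 6))*10 = (11/26)*10 = 55/13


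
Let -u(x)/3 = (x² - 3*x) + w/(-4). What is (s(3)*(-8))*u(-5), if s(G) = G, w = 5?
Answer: 2790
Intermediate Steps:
u(x) = 15/4 - 3*x² + 9*x (u(x) = -3*((x² - 3*x) + 5/(-4)) = -3*((x² - 3*x) + 5*(-¼)) = -3*((x² - 3*x) - 5/4) = -3*(-5/4 + x² - 3*x) = 15/4 - 3*x² + 9*x)
(s(3)*(-8))*u(-5) = (3*(-8))*(15/4 - 3*(-5)² + 9*(-5)) = -24*(15/4 - 3*25 - 45) = -24*(15/4 - 75 - 45) = -24*(-465/4) = 2790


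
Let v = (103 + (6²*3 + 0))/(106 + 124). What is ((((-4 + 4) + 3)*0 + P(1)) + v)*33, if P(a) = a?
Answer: 14553/230 ≈ 63.274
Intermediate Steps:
v = 211/230 (v = (103 + (36*3 + 0))/230 = (103 + (108 + 0))*(1/230) = (103 + 108)*(1/230) = 211*(1/230) = 211/230 ≈ 0.91739)
((((-4 + 4) + 3)*0 + P(1)) + v)*33 = ((((-4 + 4) + 3)*0 + 1) + 211/230)*33 = (((0 + 3)*0 + 1) + 211/230)*33 = ((3*0 + 1) + 211/230)*33 = ((0 + 1) + 211/230)*33 = (1 + 211/230)*33 = (441/230)*33 = 14553/230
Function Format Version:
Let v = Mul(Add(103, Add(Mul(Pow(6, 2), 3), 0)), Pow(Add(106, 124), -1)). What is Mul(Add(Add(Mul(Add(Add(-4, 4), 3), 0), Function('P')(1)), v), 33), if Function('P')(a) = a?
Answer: Rational(14553, 230) ≈ 63.274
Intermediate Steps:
v = Rational(211, 230) (v = Mul(Add(103, Add(Mul(36, 3), 0)), Pow(230, -1)) = Mul(Add(103, Add(108, 0)), Rational(1, 230)) = Mul(Add(103, 108), Rational(1, 230)) = Mul(211, Rational(1, 230)) = Rational(211, 230) ≈ 0.91739)
Mul(Add(Add(Mul(Add(Add(-4, 4), 3), 0), Function('P')(1)), v), 33) = Mul(Add(Add(Mul(Add(Add(-4, 4), 3), 0), 1), Rational(211, 230)), 33) = Mul(Add(Add(Mul(Add(0, 3), 0), 1), Rational(211, 230)), 33) = Mul(Add(Add(Mul(3, 0), 1), Rational(211, 230)), 33) = Mul(Add(Add(0, 1), Rational(211, 230)), 33) = Mul(Add(1, Rational(211, 230)), 33) = Mul(Rational(441, 230), 33) = Rational(14553, 230)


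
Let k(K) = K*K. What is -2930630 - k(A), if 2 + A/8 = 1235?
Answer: -100229126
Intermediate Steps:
A = 9864 (A = -16 + 8*1235 = -16 + 9880 = 9864)
k(K) = K**2
-2930630 - k(A) = -2930630 - 1*9864**2 = -2930630 - 1*97298496 = -2930630 - 97298496 = -100229126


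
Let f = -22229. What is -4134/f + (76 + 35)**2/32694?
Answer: 136346835/242251642 ≈ 0.56283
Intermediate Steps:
-4134/f + (76 + 35)**2/32694 = -4134/(-22229) + (76 + 35)**2/32694 = -4134*(-1/22229) + 111**2*(1/32694) = 4134/22229 + 12321*(1/32694) = 4134/22229 + 4107/10898 = 136346835/242251642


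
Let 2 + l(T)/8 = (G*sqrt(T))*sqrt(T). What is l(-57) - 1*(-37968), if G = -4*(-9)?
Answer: 21536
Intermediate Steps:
G = 36
l(T) = -16 + 288*T (l(T) = -16 + 8*((36*sqrt(T))*sqrt(T)) = -16 + 8*(36*T) = -16 + 288*T)
l(-57) - 1*(-37968) = (-16 + 288*(-57)) - 1*(-37968) = (-16 - 16416) + 37968 = -16432 + 37968 = 21536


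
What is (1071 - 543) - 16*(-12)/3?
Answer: 592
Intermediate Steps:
(1071 - 543) - 16*(-12)/3 = 528 - (-192)/3 = 528 - 1*(-64) = 528 + 64 = 592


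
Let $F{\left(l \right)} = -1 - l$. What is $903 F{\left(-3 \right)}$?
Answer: $1806$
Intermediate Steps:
$903 F{\left(-3 \right)} = 903 \left(-1 - -3\right) = 903 \left(-1 + 3\right) = 903 \cdot 2 = 1806$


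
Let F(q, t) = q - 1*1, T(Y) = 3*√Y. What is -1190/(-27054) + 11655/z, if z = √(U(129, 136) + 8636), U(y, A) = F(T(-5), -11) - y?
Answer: 595/13527 + 11655/√(8506 + 3*I*√5) ≈ 126.42 - 0.049831*I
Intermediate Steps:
F(q, t) = -1 + q (F(q, t) = q - 1 = -1 + q)
U(y, A) = -1 - y + 3*I*√5 (U(y, A) = (-1 + 3*√(-5)) - y = (-1 + 3*(I*√5)) - y = (-1 + 3*I*√5) - y = -1 - y + 3*I*√5)
z = √(8506 + 3*I*√5) (z = √((-1 - 1*129 + 3*I*√5) + 8636) = √((-1 - 129 + 3*I*√5) + 8636) = √((-130 + 3*I*√5) + 8636) = √(8506 + 3*I*√5) ≈ 92.228 + 0.0364*I)
-1190/(-27054) + 11655/z = -1190/(-27054) + 11655/(√(8506 + 3*I*√5)) = -1190*(-1/27054) + 11655/√(8506 + 3*I*√5) = 595/13527 + 11655/√(8506 + 3*I*√5)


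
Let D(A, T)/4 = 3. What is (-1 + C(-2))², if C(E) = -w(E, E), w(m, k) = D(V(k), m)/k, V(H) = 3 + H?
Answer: 25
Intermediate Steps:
D(A, T) = 12 (D(A, T) = 4*3 = 12)
w(m, k) = 12/k
C(E) = -12/E
(-1 + C(-2))² = (-1 - 12/(-2))² = (-1 - 12*(-½))² = (-1 + 6)² = 5² = 25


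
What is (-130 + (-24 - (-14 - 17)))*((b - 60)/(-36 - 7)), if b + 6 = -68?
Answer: -16482/43 ≈ -383.30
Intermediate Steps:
b = -74 (b = -6 - 68 = -74)
(-130 + (-24 - (-14 - 17)))*((b - 60)/(-36 - 7)) = (-130 + (-24 - (-14 - 17)))*((-74 - 60)/(-36 - 7)) = (-130 + (-24 - 1*(-31)))*(-134/(-43)) = (-130 + (-24 + 31))*(-134*(-1/43)) = (-130 + 7)*(134/43) = -123*134/43 = -16482/43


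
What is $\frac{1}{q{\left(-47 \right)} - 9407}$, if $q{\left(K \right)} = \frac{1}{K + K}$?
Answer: $- \frac{94}{884259} \approx -0.0001063$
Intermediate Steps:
$q{\left(K \right)} = \frac{1}{2 K}$
$\frac{1}{q{\left(-47 \right)} - 9407} = \frac{1}{\frac{1}{2 \left(-47\right)} - 9407} = \frac{1}{\frac{1}{2} \left(- \frac{1}{47}\right) - 9407} = \frac{1}{- \frac{1}{94} - 9407} = \frac{1}{- \frac{884259}{94}} = - \frac{94}{884259}$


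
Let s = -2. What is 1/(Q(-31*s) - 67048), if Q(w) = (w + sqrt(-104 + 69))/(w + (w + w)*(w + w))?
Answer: -760936786636/51019286614399499 - 5146*I*sqrt(35)/357135006300796493 ≈ -1.4915e-5 - 8.5246e-14*I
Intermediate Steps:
Q(w) = (w + I*sqrt(35))/(w + 4*w**2) (Q(w) = (w + sqrt(-35))/(w + (2*w)*(2*w)) = (w + I*sqrt(35))/(w + 4*w**2))
1/(Q(-31*s) - 67048) = 1/((-31*(-2) + I*sqrt(35))/(((-31*(-2)))*(1 + 4*(-31*(-2)))) - 67048) = 1/((62 + I*sqrt(35))/(62*(1 + 4*62)) - 67048) = 1/((62 + I*sqrt(35))/(62*(1 + 248)) - 67048) = 1/((1/62)*(62 + I*sqrt(35))/249 - 67048) = 1/((1/62)*(1/249)*(62 + I*sqrt(35)) - 67048) = 1/((1/249 + I*sqrt(35)/15438) - 67048) = 1/(-16694951/249 + I*sqrt(35)/15438)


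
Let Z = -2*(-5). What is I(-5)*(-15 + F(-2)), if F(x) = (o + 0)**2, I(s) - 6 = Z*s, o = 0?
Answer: 660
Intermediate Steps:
Z = 10
I(s) = 6 + 10*s
F(x) = 0 (F(x) = (0 + 0)**2 = 0**2 = 0)
I(-5)*(-15 + F(-2)) = (6 + 10*(-5))*(-15 + 0) = (6 - 50)*(-15) = -44*(-15) = 660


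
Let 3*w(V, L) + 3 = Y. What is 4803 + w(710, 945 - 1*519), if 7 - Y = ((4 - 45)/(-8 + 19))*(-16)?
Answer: 52629/11 ≈ 4784.5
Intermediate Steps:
Y = -579/11 (Y = 7 - (4 - 45)/(-8 + 19)*(-16) = 7 - (-41/11)*(-16) = 7 - (-41*1/11)*(-16) = 7 - (-41)*(-16)/11 = 7 - 1*656/11 = 7 - 656/11 = -579/11 ≈ -52.636)
w(V, L) = -204/11 (w(V, L) = -1 + (⅓)*(-579/11) = -1 - 193/11 = -204/11)
4803 + w(710, 945 - 1*519) = 4803 - 204/11 = 52629/11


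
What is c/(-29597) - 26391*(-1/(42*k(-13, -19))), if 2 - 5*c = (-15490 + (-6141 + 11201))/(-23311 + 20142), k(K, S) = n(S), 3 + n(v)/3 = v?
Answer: -4125476617597/433323165660 ≈ -9.5206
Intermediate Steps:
n(v) = -9 + 3*v
k(K, S) = -9 + 3*S
c = -4092/15845 (c = 2/5 - (-15490 + (-6141 + 11201))/(5*(-23311 + 20142)) = 2/5 - (-15490 + 5060)/(5*(-3169)) = 2/5 - (-2086)*(-1)/3169 = 2/5 - 1/5*10430/3169 = 2/5 - 2086/3169 = -4092/15845 ≈ -0.25825)
c/(-29597) - 26391*(-1/(42*k(-13, -19))) = -4092/15845/(-29597) - 26391*(-1/(42*(-9 + 3*(-19)))) = -4092/15845*(-1/29597) - 26391*(-1/(42*(-9 - 57))) = 4092/468964465 - 26391/((-42*(-66))) = 4092/468964465 - 26391/2772 = 4092/468964465 - 26391*1/2772 = 4092/468964465 - 8797/924 = -4125476617597/433323165660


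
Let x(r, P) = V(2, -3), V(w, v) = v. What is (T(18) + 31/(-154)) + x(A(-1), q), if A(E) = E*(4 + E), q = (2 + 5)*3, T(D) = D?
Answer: 2279/154 ≈ 14.799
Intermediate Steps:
q = 21 (q = 7*3 = 21)
x(r, P) = -3
(T(18) + 31/(-154)) + x(A(-1), q) = (18 + 31/(-154)) - 3 = (18 + 31*(-1/154)) - 3 = (18 - 31/154) - 3 = 2741/154 - 3 = 2279/154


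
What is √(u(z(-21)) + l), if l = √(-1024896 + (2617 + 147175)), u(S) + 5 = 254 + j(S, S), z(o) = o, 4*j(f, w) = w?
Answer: √(975 + 16*I*√54694)/2 ≈ 24.601 + 19.013*I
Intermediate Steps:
j(f, w) = w/4
u(S) = 249 + S/4 (u(S) = -5 + (254 + S/4) = 249 + S/4)
l = 4*I*√54694 (l = √(-1024896 + 149792) = √(-875104) = 4*I*√54694 ≈ 935.47*I)
√(u(z(-21)) + l) = √((249 + (¼)*(-21)) + 4*I*√54694) = √((249 - 21/4) + 4*I*√54694) = √(975/4 + 4*I*√54694)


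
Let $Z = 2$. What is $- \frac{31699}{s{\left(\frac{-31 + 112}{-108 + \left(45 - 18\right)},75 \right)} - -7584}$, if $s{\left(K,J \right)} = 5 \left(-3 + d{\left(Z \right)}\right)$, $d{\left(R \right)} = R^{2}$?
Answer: $- \frac{31699}{7589} \approx -4.177$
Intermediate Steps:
$s{\left(K,J \right)} = 5$ ($s{\left(K,J \right)} = 5 \left(-3 + 2^{2}\right) = 5 \left(-3 + 4\right) = 5 \cdot 1 = 5$)
$- \frac{31699}{s{\left(\frac{-31 + 112}{-108 + \left(45 - 18\right)},75 \right)} - -7584} = - \frac{31699}{5 - -7584} = - \frac{31699}{5 + 7584} = - \frac{31699}{7589}$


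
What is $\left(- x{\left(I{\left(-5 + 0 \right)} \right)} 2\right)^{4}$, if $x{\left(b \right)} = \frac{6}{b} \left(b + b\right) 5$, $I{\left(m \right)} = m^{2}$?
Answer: $207360000$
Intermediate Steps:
$x{\left(b \right)} = 60$ ($x{\left(b \right)} = \frac{6}{b} 2 b 5 = \frac{6}{b} 10 b = 60$)
$\left(- x{\left(I{\left(-5 + 0 \right)} \right)} 2\right)^{4} = \left(\left(-1\right) 60 \cdot 2\right)^{4} = \left(\left(-60\right) 2\right)^{4} = \left(-120\right)^{4} = 207360000$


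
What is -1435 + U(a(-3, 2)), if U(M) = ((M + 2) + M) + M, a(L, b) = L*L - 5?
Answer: -1421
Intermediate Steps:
a(L, b) = -5 + L² (a(L, b) = L² - 5 = -5 + L²)
U(M) = 2 + 3*M (U(M) = ((2 + M) + M) + M = (2 + 2*M) + M = 2 + 3*M)
-1435 + U(a(-3, 2)) = -1435 + (2 + 3*(-5 + (-3)²)) = -1435 + (2 + 3*(-5 + 9)) = -1435 + (2 + 3*4) = -1435 + (2 + 12) = -1435 + 14 = -1421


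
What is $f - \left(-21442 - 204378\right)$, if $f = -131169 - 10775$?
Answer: $83876$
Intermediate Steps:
$f = -141944$ ($f = -131169 - 10775 = -141944$)
$f - \left(-21442 - 204378\right) = -141944 - \left(-21442 - 204378\right) = -141944 - -225820 = -141944 + 225820 = 83876$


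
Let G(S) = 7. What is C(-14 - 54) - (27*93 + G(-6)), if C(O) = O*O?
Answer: 2106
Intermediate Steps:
C(O) = O**2
C(-14 - 54) - (27*93 + G(-6)) = (-14 - 54)**2 - (27*93 + 7) = (-68)**2 - (2511 + 7) = 4624 - 1*2518 = 4624 - 2518 = 2106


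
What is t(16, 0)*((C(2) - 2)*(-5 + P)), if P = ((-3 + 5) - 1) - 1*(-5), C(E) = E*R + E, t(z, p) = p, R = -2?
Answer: 0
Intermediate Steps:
C(E) = -E (C(E) = E*(-2) + E = -2*E + E = -E)
P = 6 (P = (2 - 1) + 5 = 1 + 5 = 6)
t(16, 0)*((C(2) - 2)*(-5 + P)) = 0*((-1*2 - 2)*(-5 + 6)) = 0*((-2 - 2)*1) = 0*(-4*1) = 0*(-4) = 0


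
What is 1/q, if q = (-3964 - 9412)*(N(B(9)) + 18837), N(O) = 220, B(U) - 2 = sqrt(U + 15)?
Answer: -1/254906432 ≈ -3.9230e-9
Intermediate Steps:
B(U) = 2 + sqrt(15 + U) (B(U) = 2 + sqrt(U + 15) = 2 + sqrt(15 + U))
q = -254906432 (q = (-3964 - 9412)*(220 + 18837) = -13376*19057 = -254906432)
1/q = 1/(-254906432) = -1/254906432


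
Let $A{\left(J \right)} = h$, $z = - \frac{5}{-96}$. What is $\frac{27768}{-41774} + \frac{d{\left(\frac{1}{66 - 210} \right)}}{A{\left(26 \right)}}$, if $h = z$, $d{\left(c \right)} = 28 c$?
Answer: $- \frac{1377932}{313305} \approx -4.3981$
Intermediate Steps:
$z = \frac{5}{96}$ ($z = \left(-5\right) \left(- \frac{1}{96}\right) = \frac{5}{96} \approx 0.052083$)
$h = \frac{5}{96} \approx 0.052083$
$A{\left(J \right)} = \frac{5}{96}$
$\frac{27768}{-41774} + \frac{d{\left(\frac{1}{66 - 210} \right)}}{A{\left(26 \right)}} = \frac{27768}{-41774} + \frac{28 \frac{1}{66 - 210}}{\frac{5}{96}} = 27768 \left(- \frac{1}{41774}\right) + \frac{28}{-144} \cdot \frac{96}{5} = - \frac{13884}{20887} + 28 \left(- \frac{1}{144}\right) \frac{96}{5} = - \frac{13884}{20887} - \frac{56}{15} = - \frac{1377932}{313305}$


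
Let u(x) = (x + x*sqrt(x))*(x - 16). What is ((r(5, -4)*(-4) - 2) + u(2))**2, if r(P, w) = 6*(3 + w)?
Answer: 1604 + 336*sqrt(2) ≈ 2079.2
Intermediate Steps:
r(P, w) = 18 + 6*w
u(x) = (-16 + x)*(x + x**(3/2)) (u(x) = (x + x**(3/2))*(-16 + x) = (-16 + x)*(x + x**(3/2)))
((r(5, -4)*(-4) - 2) + u(2))**2 = (((18 + 6*(-4))*(-4) - 2) + (2**2 + 2**(5/2) - 16*2 - 32*sqrt(2)))**2 = (((18 - 24)*(-4) - 2) + (4 + 4*sqrt(2) - 32 - 32*sqrt(2)))**2 = ((-6*(-4) - 2) + (4 + 4*sqrt(2) - 32 - 32*sqrt(2)))**2 = ((24 - 2) + (-28 - 28*sqrt(2)))**2 = (22 + (-28 - 28*sqrt(2)))**2 = (-6 - 28*sqrt(2))**2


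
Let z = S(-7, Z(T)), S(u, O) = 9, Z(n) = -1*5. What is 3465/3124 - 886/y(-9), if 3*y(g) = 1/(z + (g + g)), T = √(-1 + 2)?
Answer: 6794163/284 ≈ 23923.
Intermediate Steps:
T = 1 (T = √1 = 1)
Z(n) = -5
z = 9
y(g) = 1/(3*(9 + 2*g)) (y(g) = 1/(3*(9 + (g + g))) = 1/(3*(9 + 2*g)))
3465/3124 - 886/y(-9) = 3465/3124 - 886/(1/(3*(9 + 2*(-9)))) = 3465*(1/3124) - 886/(1/(3*(9 - 18))) = 315/284 - 886/((⅓)/(-9)) = 315/284 - 886/((⅓)*(-⅑)) = 315/284 - 886/(-1/27) = 315/284 - 886*(-27) = 315/284 + 23922 = 6794163/284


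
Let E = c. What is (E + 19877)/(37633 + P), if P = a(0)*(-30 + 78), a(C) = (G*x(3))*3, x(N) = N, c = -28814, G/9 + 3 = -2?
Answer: -8937/18193 ≈ -0.49123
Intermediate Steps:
G = -45 (G = -27 + 9*(-2) = -27 - 18 = -45)
a(C) = -405 (a(C) = -45*3*3 = -135*3 = -405)
P = -19440 (P = -405*(-30 + 78) = -405*48 = -19440)
E = -28814
(E + 19877)/(37633 + P) = (-28814 + 19877)/(37633 - 19440) = -8937/18193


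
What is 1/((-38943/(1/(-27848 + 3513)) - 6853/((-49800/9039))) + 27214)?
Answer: 16600/15731925623489 ≈ 1.0552e-9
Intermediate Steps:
1/((-38943/(1/(-27848 + 3513)) - 6853/((-49800/9039))) + 27214) = 1/((-38943/(1/(-24335)) - 6853/((-49800*1/9039))) + 27214) = 1/((-38943/(-1/24335) - 6853/(-16600/3013)) + 27214) = 1/((-38943*(-24335) - 6853*(-3013/16600)) + 27214) = 1/((947677905 + 20648089/16600) + 27214) = 1/(15731473871089/16600 + 27214) = 1/(15731925623489/16600) = 16600/15731925623489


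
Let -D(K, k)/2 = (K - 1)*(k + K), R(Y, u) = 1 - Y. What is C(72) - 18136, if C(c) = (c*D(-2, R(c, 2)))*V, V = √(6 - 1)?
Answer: -18136 - 31536*√5 ≈ -88653.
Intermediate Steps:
V = √5 ≈ 2.2361
D(K, k) = -2*(-1 + K)*(K + k) (D(K, k) = -2*(K - 1)*(k + K) = -2*(-1 + K)*(K + k))
C(c) = c*√5*(-6 - 6*c) (C(c) = (c*(-2*(-2)² + 2*(-2) + 2*(1 - c) - 2*(-2)*(1 - c)))*√5 = (c*(-2*4 - 4 + (2 - 2*c) + (4 - 4*c)))*√5 = (c*(-8 - 4 + (2 - 2*c) + (4 - 4*c)))*√5 = (c*(-6 - 6*c))*√5 = c*√5*(-6 - 6*c))
C(72) - 18136 = 6*72*√5*(-1 - 1*72) - 18136 = 6*72*√5*(-1 - 72) - 18136 = 6*72*√5*(-73) - 18136 = -31536*√5 - 18136 = -18136 - 31536*√5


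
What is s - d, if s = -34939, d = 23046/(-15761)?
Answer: -550650533/15761 ≈ -34938.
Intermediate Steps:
d = -23046/15761 (d = 23046*(-1/15761) = -23046/15761 ≈ -1.4622)
s - d = -34939 - 1*(-23046/15761) = -34939 + 23046/15761 = -550650533/15761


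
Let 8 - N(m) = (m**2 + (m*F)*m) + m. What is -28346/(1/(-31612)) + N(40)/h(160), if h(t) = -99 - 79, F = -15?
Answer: 79750552744/89 ≈ 8.9607e+8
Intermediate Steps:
N(m) = 8 - m + 14*m**2 (N(m) = 8 - ((m**2 + (m*(-15))*m) + m) = 8 - ((m**2 + (-15*m)*m) + m) = 8 - ((m**2 - 15*m**2) + m) = 8 - (-14*m**2 + m) = 8 - (m - 14*m**2) = 8 + (-m + 14*m**2) = 8 - m + 14*m**2)
h(t) = -178
-28346/(1/(-31612)) + N(40)/h(160) = -28346/(1/(-31612)) + (8 - 1*40 + 14*40**2)/(-178) = -28346/(-1/31612) + (8 - 40 + 14*1600)*(-1/178) = -28346*(-31612) + (8 - 40 + 22400)*(-1/178) = 896073752 + 22368*(-1/178) = 896073752 - 11184/89 = 79750552744/89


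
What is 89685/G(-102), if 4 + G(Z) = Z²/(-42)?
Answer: -627795/1762 ≈ -356.30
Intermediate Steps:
G(Z) = -4 - Z²/42 (G(Z) = -4 + Z²/(-42) = -4 - Z²/42)
89685/G(-102) = 89685/(-4 - 1/42*(-102)²) = 89685/(-4 - 1/42*10404) = 89685/(-4 - 1734/7) = 89685/(-1762/7) = 89685*(-7/1762) = -627795/1762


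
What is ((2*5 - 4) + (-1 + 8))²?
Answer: 169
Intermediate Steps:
((2*5 - 4) + (-1 + 8))² = ((10 - 4) + 7)² = (6 + 7)² = 13² = 169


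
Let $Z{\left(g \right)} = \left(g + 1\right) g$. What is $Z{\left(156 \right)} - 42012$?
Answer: $-17520$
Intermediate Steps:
$Z{\left(g \right)} = g \left(1 + g\right)$ ($Z{\left(g \right)} = \left(1 + g\right) g = g \left(1 + g\right)$)
$Z{\left(156 \right)} - 42012 = 156 \left(1 + 156\right) - 42012 = 156 \cdot 157 - 42012 = 24492 - 42012 = -17520$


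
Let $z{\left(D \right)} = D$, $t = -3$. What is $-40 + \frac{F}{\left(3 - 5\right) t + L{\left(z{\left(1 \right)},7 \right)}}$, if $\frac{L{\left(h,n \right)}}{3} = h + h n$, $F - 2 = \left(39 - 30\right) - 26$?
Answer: $- \frac{81}{2} \approx -40.5$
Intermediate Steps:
$F = -15$ ($F = 2 + \left(\left(39 - 30\right) - 26\right) = 2 + \left(9 - 26\right) = 2 - 17 = -15$)
$L{\left(h,n \right)} = 3 h + 3 h n$ ($L{\left(h,n \right)} = 3 \left(h + h n\right) = 3 h + 3 h n$)
$-40 + \frac{F}{\left(3 - 5\right) t + L{\left(z{\left(1 \right)},7 \right)}} = -40 - \frac{15}{\left(3 - 5\right) \left(-3\right) + 3 \cdot 1 \left(1 + 7\right)} = -40 - \frac{15}{\left(-2\right) \left(-3\right) + 3 \cdot 1 \cdot 8} = -40 - \frac{15}{6 + 24} = -40 - \frac{15}{30} = -40 - \frac{1}{2} = - \frac{81}{2}$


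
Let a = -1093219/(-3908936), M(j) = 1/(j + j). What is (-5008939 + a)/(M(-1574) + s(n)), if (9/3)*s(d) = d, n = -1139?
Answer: 1320785283174351/100112737130 ≈ 13193.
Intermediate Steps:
s(d) = d/3
M(j) = 1/(2*j)
a = 1093219/3908936 (a = -1093219*(-1/3908936) = 1093219/3908936 ≈ 0.27967)
(-5008939 + a)/(M(-1574) + s(n)) = (-5008939 + 1093219/3908936)/((½)/(-1574) + (⅓)*(-1139)) = -19579620885685/(3908936*((½)*(-1/1574) - 1139/3)) = -19579620885685/(3908936*(-1/3148 - 1139/3)) = -19579620885685/(3908936*(-3585575/9444)) = -19579620885685/3908936*(-9444/3585575) = 1320785283174351/100112737130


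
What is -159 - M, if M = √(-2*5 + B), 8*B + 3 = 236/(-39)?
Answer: -159 - I*√270894/156 ≈ -159.0 - 3.3364*I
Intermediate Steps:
B = -353/312 (B = -3/8 + (236/(-39))/8 = -3/8 + (236*(-1/39))/8 = -3/8 + (⅛)*(-236/39) = -3/8 - 59/78 = -353/312 ≈ -1.1314)
M = I*√270894/156 (M = √(-2*5 - 353/312) = √(-10 - 353/312) = √(-3473/312) = I*√270894/156 ≈ 3.3364*I)
-159 - M = -159 - I*√270894/156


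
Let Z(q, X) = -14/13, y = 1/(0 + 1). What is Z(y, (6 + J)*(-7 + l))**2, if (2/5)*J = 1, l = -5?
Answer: 196/169 ≈ 1.1598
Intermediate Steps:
J = 5/2 (J = (5/2)*1 = 5/2 ≈ 2.5000)
y = 1 (y = 1/1 = 1)
Z(q, X) = -14/13 (Z(q, X) = -14*1/13 = -14/13)
Z(y, (6 + J)*(-7 + l))**2 = (-14/13)**2 = 196/169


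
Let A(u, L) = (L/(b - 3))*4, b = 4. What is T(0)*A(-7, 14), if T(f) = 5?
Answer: 280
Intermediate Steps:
A(u, L) = 4*L (A(u, L) = (L/(4 - 3))*4 = (L/1)*4 = (1*L)*4 = L*4 = 4*L)
T(0)*A(-7, 14) = 5*(4*14) = 5*56 = 280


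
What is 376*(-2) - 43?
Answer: -795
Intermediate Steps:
376*(-2) - 43 = -752 - 43 = -795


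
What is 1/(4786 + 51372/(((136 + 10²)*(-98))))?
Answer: 5782/27659809 ≈ 0.00020904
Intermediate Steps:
1/(4786 + 51372/(((136 + 10²)*(-98)))) = 1/(4786 + 51372/(((136 + 100)*(-98)))) = 1/(4786 + 51372/((236*(-98)))) = 1/(4786 + 51372/(-23128)) = 1/(4786 + 51372*(-1/23128)) = 1/(4786 - 12843/5782) = 1/(27659809/5782) = 5782/27659809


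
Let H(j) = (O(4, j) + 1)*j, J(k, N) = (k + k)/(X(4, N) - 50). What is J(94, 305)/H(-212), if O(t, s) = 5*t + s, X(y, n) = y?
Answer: -47/465658 ≈ -0.00010093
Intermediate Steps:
O(t, s) = s + 5*t
J(k, N) = -k/23 (J(k, N) = (k + k)/(4 - 50) = (2*k)/(-46) = (2*k)*(-1/46) = -k/23)
H(j) = j*(21 + j) (H(j) = ((j + 5*4) + 1)*j = ((j + 20) + 1)*j = ((20 + j) + 1)*j = (21 + j)*j = j*(21 + j))
J(94, 305)/H(-212) = (-1/23*94)/((-212*(21 - 212))) = -94/(23*((-212*(-191)))) = -94/23/40492 = -94/23*1/40492 = -47/465658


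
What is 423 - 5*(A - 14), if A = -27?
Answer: 628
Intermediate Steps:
423 - 5*(A - 14) = 423 - 5*(-27 - 14) = 423 - 5*(-41) = 423 - 1*(-205) = 423 + 205 = 628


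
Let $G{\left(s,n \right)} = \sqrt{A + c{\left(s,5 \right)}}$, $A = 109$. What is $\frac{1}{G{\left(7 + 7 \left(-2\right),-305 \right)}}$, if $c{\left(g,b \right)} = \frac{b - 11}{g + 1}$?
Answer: $\frac{\sqrt{110}}{110} \approx 0.095346$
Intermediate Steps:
$c{\left(g,b \right)} = \frac{-11 + b}{1 + g}$
$G{\left(s,n \right)} = \sqrt{109 - \frac{6}{1 + s}}$ ($G{\left(s,n \right)} = \sqrt{109 + \frac{-11 + 5}{1 + s}} = \sqrt{109 + \frac{1}{1 + s} \left(-6\right)} = \sqrt{109 - \frac{6}{1 + s}}$)
$\frac{1}{G{\left(7 + 7 \left(-2\right),-305 \right)}} = \frac{1}{\sqrt{\frac{103 + 109 \left(7 + 7 \left(-2\right)\right)}{1 + \left(7 + 7 \left(-2\right)\right)}}} = \frac{1}{\sqrt{\frac{103 + 109 \left(7 - 14\right)}{1 + \left(7 - 14\right)}}} = \frac{1}{\sqrt{\frac{103 + 109 \left(-7\right)}{1 - 7}}} = \frac{1}{\sqrt{\frac{103 - 763}{-6}}} = \frac{1}{\sqrt{\left(- \frac{1}{6}\right) \left(-660\right)}} = \frac{1}{\sqrt{110}} = \frac{\sqrt{110}}{110}$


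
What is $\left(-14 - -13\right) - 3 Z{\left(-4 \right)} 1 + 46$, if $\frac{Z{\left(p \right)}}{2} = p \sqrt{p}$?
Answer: $46 - 48 i \approx 46.0 - 48.0 i$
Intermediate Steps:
$Z{\left(p \right)} = 2 p^{\frac{3}{2}}$ ($Z{\left(p \right)} = 2 p \sqrt{p} = 2 p^{\frac{3}{2}}$)
$\left(-14 - -13\right) - 3 Z{\left(-4 \right)} 1 + 46 = \left(-14 - -13\right) - 3 \cdot 2 \left(-4\right)^{\frac{3}{2}} \cdot 1 + 46 = \left(-14 + 13\right) - 3 \cdot 2 \left(- 8 i\right) 1 + 46 = - - 3 \left(- 16 i\right) 1 + 46 = - 48 i 1 + 46 = - 48 i + 46 = 46 - 48 i$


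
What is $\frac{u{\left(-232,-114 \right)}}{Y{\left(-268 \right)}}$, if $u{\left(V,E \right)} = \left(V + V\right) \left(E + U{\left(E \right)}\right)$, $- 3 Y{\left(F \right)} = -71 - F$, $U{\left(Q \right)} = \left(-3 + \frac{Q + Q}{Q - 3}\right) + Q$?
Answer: $- \frac{4144912}{2561} \approx -1618.5$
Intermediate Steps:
$U{\left(Q \right)} = -3 + Q + \frac{2 Q}{-3 + Q}$ ($U{\left(Q \right)} = \left(-3 + \frac{2 Q}{-3 + Q}\right) + Q = -3 + Q + \frac{2 Q}{-3 + Q}$)
$Y{\left(F \right)} = \frac{71}{3} + \frac{F}{3}$ ($Y{\left(F \right)} = - \frac{-71 - F}{3} = \frac{71}{3} + \frac{F}{3}$)
$u{\left(V,E \right)} = 2 V \left(E + \frac{9 + E^{2} - 4 E}{-3 + E}\right)$ ($u{\left(V,E \right)} = \left(V + V\right) \left(E + \frac{9 + E^{2} - 4 E}{-3 + E}\right) = 2 V \left(E + \frac{9 + E^{2} - 4 E}{-3 + E}\right)$)
$\frac{u{\left(-232,-114 \right)}}{Y{\left(-268 \right)}} = \frac{2 \left(-232\right) \frac{1}{-3 - 114} \left(9 - -798 + 2 \left(-114\right)^{2}\right)}{\frac{71}{3} + \frac{1}{3} \left(-268\right)} = \frac{2 \left(-232\right) \frac{1}{-117} \left(9 + 798 + 2 \cdot 12996\right)}{\frac{71}{3} - \frac{268}{3}} = \frac{2 \left(-232\right) \left(- \frac{1}{117}\right) \left(9 + 798 + 25992\right)}{- \frac{197}{3}} = 2 \left(-232\right) \left(- \frac{1}{117}\right) 26799 \left(- \frac{3}{197}\right) = \frac{4144912}{39} \left(- \frac{3}{197}\right) = - \frac{4144912}{2561}$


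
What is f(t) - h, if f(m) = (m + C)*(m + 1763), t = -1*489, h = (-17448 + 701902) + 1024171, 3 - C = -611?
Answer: -1549375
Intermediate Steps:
C = 614 (C = 3 - 1*(-611) = 3 + 611 = 614)
h = 1708625 (h = 684454 + 1024171 = 1708625)
t = -489
f(m) = (614 + m)*(1763 + m) (f(m) = (m + 614)*(m + 1763) = (614 + m)*(1763 + m))
f(t) - h = (1082482 + (-489)² + 2377*(-489)) - 1*1708625 = (1082482 + 239121 - 1162353) - 1708625 = 159250 - 1708625 = -1549375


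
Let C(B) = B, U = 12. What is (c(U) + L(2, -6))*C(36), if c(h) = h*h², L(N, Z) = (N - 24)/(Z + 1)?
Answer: 311832/5 ≈ 62366.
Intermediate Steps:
L(N, Z) = (-24 + N)/(1 + Z)
c(h) = h³
(c(U) + L(2, -6))*C(36) = (12³ + (-24 + 2)/(1 - 6))*36 = (1728 - 22/(-5))*36 = (1728 - ⅕*(-22))*36 = (1728 + 22/5)*36 = (8662/5)*36 = 311832/5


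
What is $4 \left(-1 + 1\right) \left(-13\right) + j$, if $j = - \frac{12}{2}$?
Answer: $-6$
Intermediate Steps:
$j = -6$ ($j = \left(-12\right) \frac{1}{2} = -6$)
$4 \left(-1 + 1\right) \left(-13\right) + j = 4 \left(-1 + 1\right) \left(-13\right) - 6 = 4 \cdot 0 \left(-13\right) - 6 = 0 \left(-13\right) - 6 = 0 - 6 = -6$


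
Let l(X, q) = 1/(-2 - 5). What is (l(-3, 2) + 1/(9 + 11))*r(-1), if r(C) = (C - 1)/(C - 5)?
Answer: -13/420 ≈ -0.030952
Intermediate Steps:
l(X, q) = -1/7 (l(X, q) = 1/(-7) = -1/7)
r(C) = (-1 + C)/(-5 + C)
(l(-3, 2) + 1/(9 + 11))*r(-1) = (-1/7 + 1/(9 + 11))*((-1 - 1)/(-5 - 1)) = (-1/7 + 1/20)*(-2/(-6)) = (-1/7 + 1/20)*(-1/6*(-2)) = -13/140*1/3 = -13/420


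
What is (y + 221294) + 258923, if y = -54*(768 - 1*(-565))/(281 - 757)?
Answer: 114327637/238 ≈ 4.8037e+5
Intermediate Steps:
y = 35991/238 (y = -54*(768 + 565)/(-476) = -71982*(-1)/476 = -54*(-1333/476) = 35991/238 ≈ 151.22)
(y + 221294) + 258923 = (35991/238 + 221294) + 258923 = 52703963/238 + 258923 = 114327637/238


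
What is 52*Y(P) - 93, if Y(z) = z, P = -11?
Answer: -665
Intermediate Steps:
52*Y(P) - 93 = 52*(-11) - 93 = -572 - 93 = -665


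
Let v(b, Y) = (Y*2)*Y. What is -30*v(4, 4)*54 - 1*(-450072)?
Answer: 398232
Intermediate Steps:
v(b, Y) = 2*Y² (v(b, Y) = (2*Y)*Y = 2*Y²)
-30*v(4, 4)*54 - 1*(-450072) = -60*4²*54 - 1*(-450072) = -60*16*54 + 450072 = -30*32*54 + 450072 = -960*54 + 450072 = -51840 + 450072 = 398232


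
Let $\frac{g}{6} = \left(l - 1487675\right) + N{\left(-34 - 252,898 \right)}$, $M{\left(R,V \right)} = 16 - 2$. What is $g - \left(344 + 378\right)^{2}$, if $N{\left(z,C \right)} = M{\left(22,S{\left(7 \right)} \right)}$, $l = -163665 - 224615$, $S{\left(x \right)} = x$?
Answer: $-11776930$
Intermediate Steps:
$M{\left(R,V \right)} = 14$ ($M{\left(R,V \right)} = 16 - 2 = 14$)
$l = -388280$
$N{\left(z,C \right)} = 14$
$g = -11255646$ ($g = 6 \left(\left(-388280 - 1487675\right) + 14\right) = 6 \left(-1875955 + 14\right) = 6 \left(-1875941\right) = -11255646$)
$g - \left(344 + 378\right)^{2} = -11255646 - \left(344 + 378\right)^{2} = -11255646 - 722^{2} = -11255646 - 521284 = -11776930$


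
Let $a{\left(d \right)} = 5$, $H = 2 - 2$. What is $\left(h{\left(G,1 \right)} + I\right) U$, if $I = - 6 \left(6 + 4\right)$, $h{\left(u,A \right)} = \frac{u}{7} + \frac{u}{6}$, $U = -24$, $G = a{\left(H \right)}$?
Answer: $\frac{9820}{7} \approx 1402.9$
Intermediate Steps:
$H = 0$
$G = 5$
$h{\left(u,A \right)} = \frac{13 u}{42}$ ($h{\left(u,A \right)} = u \frac{1}{7} + u \frac{1}{6} = \frac{u}{7} + \frac{u}{6} = \frac{13 u}{42}$)
$I = -60$ ($I = \left(-6\right) 10 = -60$)
$\left(h{\left(G,1 \right)} + I\right) U = \left(\frac{13}{42} \cdot 5 - 60\right) \left(-24\right) = \left(\frac{65}{42} - 60\right) \left(-24\right) = \left(- \frac{2455}{42}\right) \left(-24\right) = \frac{9820}{7}$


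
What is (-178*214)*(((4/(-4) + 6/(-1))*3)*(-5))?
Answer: -3999660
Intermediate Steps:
(-178*214)*(((4/(-4) + 6/(-1))*3)*(-5)) = -38092*(4*(-1/4) + 6*(-1))*3*(-5) = -38092*(-1 - 6)*3*(-5) = -38092*(-7*3)*(-5) = -(-799932)*(-5) = -38092*105 = -3999660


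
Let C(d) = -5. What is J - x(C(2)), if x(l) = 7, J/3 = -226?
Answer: -685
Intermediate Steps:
J = -678 (J = 3*(-226) = -678)
J - x(C(2)) = -678 - 1*7 = -678 - 7 = -685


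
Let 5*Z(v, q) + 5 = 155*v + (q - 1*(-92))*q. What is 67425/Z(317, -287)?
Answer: 67425/21019 ≈ 3.2078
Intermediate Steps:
Z(v, q) = -1 + 31*v + q*(92 + q)/5 (Z(v, q) = -1 + (155*v + (q - 1*(-92))*q)/5 = -1 + (155*v + (q + 92)*q)/5 = -1 + (155*v + (92 + q)*q)/5 = -1 + (155*v + q*(92 + q))/5 = -1 + (31*v + q*(92 + q)/5) = -1 + 31*v + q*(92 + q)/5)
67425/Z(317, -287) = 67425/(-1 + 31*317 + (1/5)*(-287)**2 + (92/5)*(-287)) = 67425/(-1 + 9827 + (1/5)*82369 - 26404/5) = 67425/(-1 + 9827 + 82369/5 - 26404/5) = 67425/21019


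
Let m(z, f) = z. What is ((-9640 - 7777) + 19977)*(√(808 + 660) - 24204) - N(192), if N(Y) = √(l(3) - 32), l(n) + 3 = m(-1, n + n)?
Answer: -61962240 - 6*I + 5120*√367 ≈ -6.1864e+7 - 6.0*I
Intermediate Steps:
l(n) = -4 (l(n) = -3 - 1 = -4)
N(Y) = 6*I (N(Y) = √(-4 - 32) = √(-36) = 6*I)
((-9640 - 7777) + 19977)*(√(808 + 660) - 24204) - N(192) = ((-9640 - 7777) + 19977)*(√(808 + 660) - 24204) - 6*I = (-17417 + 19977)*(√1468 - 24204) - 6*I = 2560*(2*√367 - 24204) - 6*I = 2560*(-24204 + 2*√367) - 6*I = (-61962240 + 5120*√367) - 6*I = -61962240 - 6*I + 5120*√367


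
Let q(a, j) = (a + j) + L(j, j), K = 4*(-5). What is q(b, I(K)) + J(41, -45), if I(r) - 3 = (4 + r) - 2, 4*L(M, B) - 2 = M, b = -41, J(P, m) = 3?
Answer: -225/4 ≈ -56.250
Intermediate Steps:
K = -20
L(M, B) = 1/2 + M/4
I(r) = 5 + r (I(r) = 3 + ((4 + r) - 2) = 3 + (2 + r) = 5 + r)
q(a, j) = 1/2 + a + 5*j/4 (q(a, j) = (a + j) + (1/2 + j/4) = 1/2 + a + 5*j/4)
q(b, I(K)) + J(41, -45) = (1/2 - 41 + 5*(5 - 20)/4) + 3 = (1/2 - 41 + (5/4)*(-15)) + 3 = (1/2 - 41 - 75/4) + 3 = -237/4 + 3 = -225/4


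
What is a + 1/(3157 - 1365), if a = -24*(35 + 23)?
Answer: -2494463/1792 ≈ -1392.0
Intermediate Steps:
a = -1392 (a = -24*58 = -1392)
a + 1/(3157 - 1365) = -1392 + 1/(3157 - 1365) = -1392 + 1/1792 = -2494463/1792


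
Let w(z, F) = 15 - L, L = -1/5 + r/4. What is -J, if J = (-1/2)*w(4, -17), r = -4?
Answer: 81/10 ≈ 8.1000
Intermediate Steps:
L = -6/5 (L = -1/5 - 4/4 = -1*1/5 - 4*1/4 = -1/5 - 1 = -6/5 ≈ -1.2000)
w(z, F) = 81/5 (w(z, F) = 15 - 1*(-6/5) = 15 + 6/5 = 81/5)
J = -81/10 (J = -1/2*(81/5) = -1*1/2*(81/5) = -1/2*81/5 = -81/10 ≈ -8.1000)
-J = -1*(-81/10) = 81/10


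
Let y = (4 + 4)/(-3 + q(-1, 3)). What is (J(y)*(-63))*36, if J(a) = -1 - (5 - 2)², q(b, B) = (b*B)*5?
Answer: 22680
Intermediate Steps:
q(b, B) = 5*B*b (q(b, B) = (B*b)*5 = 5*B*b)
y = -4/9 (y = (4 + 4)/(-3 + 5*3*(-1)) = 8/(-3 - 15) = 8/(-18) = 8*(-1/18) = -4/9 ≈ -0.44444)
J(a) = -10 (J(a) = -1 - 1*3² = -1 - 1*9 = -1 - 9 = -10)
(J(y)*(-63))*36 = -10*(-63)*36 = 630*36 = 22680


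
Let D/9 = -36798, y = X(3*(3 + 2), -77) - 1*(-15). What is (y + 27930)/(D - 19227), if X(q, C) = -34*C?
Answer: -30563/350409 ≈ -0.087221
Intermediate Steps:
y = 2633 (y = -34*(-77) - 1*(-15) = 2618 + 15 = 2633)
D = -331182 (D = 9*(-36798) = -331182)
(y + 27930)/(D - 19227) = (2633 + 27930)/(-331182 - 19227) = 30563/(-350409) = 30563*(-1/350409) = -30563/350409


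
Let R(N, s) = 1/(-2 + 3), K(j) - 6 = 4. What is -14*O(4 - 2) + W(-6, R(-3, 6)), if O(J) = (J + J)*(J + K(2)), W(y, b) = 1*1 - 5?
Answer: -676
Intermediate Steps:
K(j) = 10 (K(j) = 6 + 4 = 10)
R(N, s) = 1 (R(N, s) = 1/1 = 1)
W(y, b) = -4 (W(y, b) = 1 - 5 = -4)
O(J) = 2*J*(10 + J) (O(J) = (J + J)*(J + 10) = (2*J)*(10 + J) = 2*J*(10 + J))
-14*O(4 - 2) + W(-6, R(-3, 6)) = -28*(4 - 2)*(10 + (4 - 2)) - 4 = -28*2*(10 + 2) - 4 = -28*2*12 - 4 = -14*48 - 4 = -672 - 4 = -676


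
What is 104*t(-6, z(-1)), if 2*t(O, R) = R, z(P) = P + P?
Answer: -104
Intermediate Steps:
z(P) = 2*P
t(O, R) = R/2
104*t(-6, z(-1)) = 104*((2*(-1))/2) = 104*((½)*(-2)) = 104*(-1) = -104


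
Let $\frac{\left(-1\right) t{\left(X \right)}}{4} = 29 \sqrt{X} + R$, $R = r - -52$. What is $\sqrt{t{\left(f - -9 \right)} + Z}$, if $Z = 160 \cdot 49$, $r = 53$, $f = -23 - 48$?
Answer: $2 \sqrt{1855 - 29 i \sqrt{62}} \approx 86.302 - 5.2918 i$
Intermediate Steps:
$f = -71$
$R = 105$ ($R = 53 - -52 = 53 + 52 = 105$)
$Z = 7840$
$t{\left(X \right)} = -420 - 116 \sqrt{X}$ ($t{\left(X \right)} = - 4 \left(29 \sqrt{X} + 105\right) = - 4 \left(105 + 29 \sqrt{X}\right) = -420 - 116 \sqrt{X}$)
$\sqrt{t{\left(f - -9 \right)} + Z} = \sqrt{\left(-420 - 116 \sqrt{-71 - -9}\right) + 7840} = \sqrt{\left(-420 - 116 \sqrt{-71 + 9}\right) + 7840} = \sqrt{\left(-420 - 116 \sqrt{-62}\right) + 7840} = \sqrt{\left(-420 - 116 i \sqrt{62}\right) + 7840} = \sqrt{7420 - 116 i \sqrt{62}}$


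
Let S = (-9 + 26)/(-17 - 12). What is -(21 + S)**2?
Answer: -350464/841 ≈ -416.72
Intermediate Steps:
S = -17/29 (S = 17/(-29) = 17*(-1/29) = -17/29 ≈ -0.58621)
-(21 + S)**2 = -(21 - 17/29)**2 = -(592/29)**2 = -1*350464/841 = -350464/841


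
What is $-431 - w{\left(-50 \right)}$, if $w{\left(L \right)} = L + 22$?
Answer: $-403$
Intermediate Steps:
$w{\left(L \right)} = 22 + L$
$-431 - w{\left(-50 \right)} = -431 - \left(22 - 50\right) = -431 - -28 = -431 + 28 = -403$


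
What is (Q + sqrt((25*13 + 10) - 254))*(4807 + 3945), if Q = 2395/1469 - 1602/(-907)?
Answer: 144557221600/1332383 ≈ 1.0850e+5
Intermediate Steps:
Q = 4525603/1332383 (Q = 2395*(1/1469) - 1602*(-1/907) = 2395/1469 + 1602/907 = 4525603/1332383 ≈ 3.3966)
(Q + sqrt((25*13 + 10) - 254))*(4807 + 3945) = (4525603/1332383 + sqrt((25*13 + 10) - 254))*(4807 + 3945) = (4525603/1332383 + sqrt((325 + 10) - 254))*8752 = (4525603/1332383 + sqrt(335 - 254))*8752 = (4525603/1332383 + sqrt(81))*8752 = (4525603/1332383 + 9)*8752 = (16517050/1332383)*8752 = 144557221600/1332383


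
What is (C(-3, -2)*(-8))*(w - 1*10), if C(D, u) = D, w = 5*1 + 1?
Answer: -96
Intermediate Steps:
w = 6 (w = 5 + 1 = 6)
(C(-3, -2)*(-8))*(w - 1*10) = (-3*(-8))*(6 - 1*10) = 24*(6 - 10) = 24*(-4) = -96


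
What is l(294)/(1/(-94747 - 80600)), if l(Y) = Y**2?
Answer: -15156293292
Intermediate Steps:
l(294)/(1/(-94747 - 80600)) = 294**2/(1/(-94747 - 80600)) = 86436/(1/(-175347)) = 86436/(-1/175347) = 86436*(-175347) = -15156293292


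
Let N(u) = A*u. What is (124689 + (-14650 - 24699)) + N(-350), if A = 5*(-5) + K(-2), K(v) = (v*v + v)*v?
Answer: 95490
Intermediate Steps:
K(v) = v*(v + v**2) (K(v) = (v**2 + v)*v = (v + v**2)*v = v*(v + v**2))
A = -29 (A = 5*(-5) + (-2)**2*(1 - 2) = -25 + 4*(-1) = -25 - 4 = -29)
N(u) = -29*u
(124689 + (-14650 - 24699)) + N(-350) = (124689 + (-14650 - 24699)) - 29*(-350) = (124689 - 39349) + 10150 = 85340 + 10150 = 95490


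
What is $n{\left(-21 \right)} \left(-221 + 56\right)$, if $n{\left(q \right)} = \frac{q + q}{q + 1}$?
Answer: $- \frac{693}{2} \approx -346.5$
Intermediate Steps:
$n{\left(q \right)} = \frac{2 q}{1 + q}$
$n{\left(-21 \right)} \left(-221 + 56\right) = 2 \left(-21\right) \frac{1}{1 - 21} \left(-221 + 56\right) = 2 \left(-21\right) \frac{1}{-20} \left(-165\right) = 2 \left(-21\right) \left(- \frac{1}{20}\right) \left(-165\right) = \frac{21}{10} \left(-165\right) = - \frac{693}{2}$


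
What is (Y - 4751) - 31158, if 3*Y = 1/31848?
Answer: -3430889495/95544 ≈ -35909.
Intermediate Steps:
Y = 1/95544 (Y = (1/3)/31848 = (1/3)*(1/31848) = 1/95544 ≈ 1.0466e-5)
(Y - 4751) - 31158 = (1/95544 - 4751) - 31158 = -453929543/95544 - 31158 = -3430889495/95544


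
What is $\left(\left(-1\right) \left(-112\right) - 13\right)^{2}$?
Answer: $9801$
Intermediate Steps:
$\left(\left(-1\right) \left(-112\right) - 13\right)^{2} = \left(112 - 13\right)^{2} = 99^{2} = 9801$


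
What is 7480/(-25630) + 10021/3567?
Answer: 2092337/831111 ≈ 2.5175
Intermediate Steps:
7480/(-25630) + 10021/3567 = 7480*(-1/25630) + 10021*(1/3567) = -68/233 + 10021/3567 = 2092337/831111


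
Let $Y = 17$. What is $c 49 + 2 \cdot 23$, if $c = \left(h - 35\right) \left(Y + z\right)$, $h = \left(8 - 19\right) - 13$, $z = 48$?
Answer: $-187869$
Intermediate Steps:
$h = -24$ ($h = -11 - 13 = -24$)
$c = -3835$ ($c = \left(-24 - 35\right) \left(17 + 48\right) = \left(-59\right) 65 = -3835$)
$c 49 + 2 \cdot 23 = \left(-3835\right) 49 + 2 \cdot 23 = -187915 + 46 = -187869$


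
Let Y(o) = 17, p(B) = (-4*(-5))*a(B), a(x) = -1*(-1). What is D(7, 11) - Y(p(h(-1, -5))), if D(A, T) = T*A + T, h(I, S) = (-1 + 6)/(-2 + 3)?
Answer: 71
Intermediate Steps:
a(x) = 1
h(I, S) = 5 (h(I, S) = 5/1 = 5*1 = 5)
p(B) = 20 (p(B) = -4*(-5)*1 = 20*1 = 20)
D(A, T) = T + A*T (D(A, T) = A*T + T = T + A*T)
D(7, 11) - Y(p(h(-1, -5))) = 11*(1 + 7) - 1*17 = 11*8 - 17 = 88 - 17 = 71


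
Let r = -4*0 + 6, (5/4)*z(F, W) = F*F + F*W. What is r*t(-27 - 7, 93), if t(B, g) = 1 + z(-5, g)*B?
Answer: 71814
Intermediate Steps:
z(F, W) = 4*F**2/5 + 4*F*W/5 (z(F, W) = 4*(F*F + F*W)/5 = 4*(F**2 + F*W)/5 = 4*F**2/5 + 4*F*W/5)
t(B, g) = 1 + B*(20 - 4*g) (t(B, g) = 1 + ((4/5)*(-5)*(-5 + g))*B = 1 + (20 - 4*g)*B = 1 + B*(20 - 4*g))
r = 6 (r = 0 + 6 = 6)
r*t(-27 - 7, 93) = 6*(1 - 4*(-27 - 7)*(-5 + 93)) = 6*(1 - 4*(-34)*88) = 6*(1 + 11968) = 6*11969 = 71814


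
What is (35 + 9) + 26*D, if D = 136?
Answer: 3580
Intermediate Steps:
(35 + 9) + 26*D = (35 + 9) + 26*136 = 44 + 3536 = 3580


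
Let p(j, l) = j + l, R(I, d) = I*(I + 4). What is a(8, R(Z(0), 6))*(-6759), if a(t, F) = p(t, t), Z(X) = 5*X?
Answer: -108144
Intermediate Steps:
R(I, d) = I*(4 + I)
a(t, F) = 2*t (a(t, F) = t + t = 2*t)
a(8, R(Z(0), 6))*(-6759) = (2*8)*(-6759) = 16*(-6759) = -108144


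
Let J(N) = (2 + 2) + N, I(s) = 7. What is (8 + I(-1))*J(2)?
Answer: 90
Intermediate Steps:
J(N) = 4 + N
(8 + I(-1))*J(2) = (8 + 7)*(4 + 2) = 15*6 = 90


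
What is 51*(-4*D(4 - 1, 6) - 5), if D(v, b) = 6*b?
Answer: -7599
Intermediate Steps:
51*(-4*D(4 - 1, 6) - 5) = 51*(-24*6 - 5) = 51*(-4*36 - 5) = 51*(-144 - 5) = 51*(-149) = -7599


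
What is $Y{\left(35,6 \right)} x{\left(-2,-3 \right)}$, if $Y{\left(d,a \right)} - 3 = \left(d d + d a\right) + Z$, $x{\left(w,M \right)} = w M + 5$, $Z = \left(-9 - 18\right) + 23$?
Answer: $15774$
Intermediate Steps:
$Z = -4$ ($Z = -27 + 23 = -4$)
$x{\left(w,M \right)} = 5 + M w$ ($x{\left(w,M \right)} = M w + 5 = 5 + M w$)
$Y{\left(d,a \right)} = -1 + d^{2} + a d$ ($Y{\left(d,a \right)} = 3 - \left(4 - d a - d d\right) = 3 - \left(4 - d^{2} - a d\right) = 3 + \left(-4 + d^{2} + a d\right) = -1 + d^{2} + a d$)
$Y{\left(35,6 \right)} x{\left(-2,-3 \right)} = \left(-1 + 35^{2} + 6 \cdot 35\right) \left(5 - -6\right) = \left(-1 + 1225 + 210\right) \left(5 + 6\right) = 1434 \cdot 11 = 15774$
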